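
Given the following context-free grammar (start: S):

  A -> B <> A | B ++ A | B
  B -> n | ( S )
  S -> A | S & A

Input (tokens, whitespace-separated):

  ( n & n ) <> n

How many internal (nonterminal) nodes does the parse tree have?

[S [A [B ( [S [S [A [B n]]] & [A [B n]]] )] <> [A [B n]]]]

11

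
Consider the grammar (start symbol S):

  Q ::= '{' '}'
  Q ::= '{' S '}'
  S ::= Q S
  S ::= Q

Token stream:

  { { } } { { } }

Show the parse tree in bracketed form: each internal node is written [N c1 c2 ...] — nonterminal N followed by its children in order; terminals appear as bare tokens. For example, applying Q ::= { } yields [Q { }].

[S [Q { [S [Q { }]] }] [S [Q { [S [Q { }]] }]]]

S
Q S
{ S } S
{ Q } S
{ { } } S
{ { } } Q
{ { } } { S }
{ { } } { Q }
{ { } } { { } }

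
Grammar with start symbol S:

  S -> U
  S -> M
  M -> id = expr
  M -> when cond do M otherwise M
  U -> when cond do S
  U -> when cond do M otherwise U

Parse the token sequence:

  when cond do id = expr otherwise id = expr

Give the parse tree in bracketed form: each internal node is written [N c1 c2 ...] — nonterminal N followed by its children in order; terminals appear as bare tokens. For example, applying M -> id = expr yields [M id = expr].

S
M
when cond do M otherwise M
when cond do id = expr otherwise M
when cond do id = expr otherwise id = expr

[S [M when cond do [M id = expr] otherwise [M id = expr]]]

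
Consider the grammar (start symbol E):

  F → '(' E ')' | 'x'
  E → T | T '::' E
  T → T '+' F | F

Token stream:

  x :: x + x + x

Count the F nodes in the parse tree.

4

[E [T [F x]] :: [E [T [T [T [F x]] + [F x]] + [F x]]]]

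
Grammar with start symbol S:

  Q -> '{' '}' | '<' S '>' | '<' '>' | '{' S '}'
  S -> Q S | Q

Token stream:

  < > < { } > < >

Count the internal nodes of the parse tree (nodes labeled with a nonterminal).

8

[S [Q < >] [S [Q < [S [Q { }]] >] [S [Q < >]]]]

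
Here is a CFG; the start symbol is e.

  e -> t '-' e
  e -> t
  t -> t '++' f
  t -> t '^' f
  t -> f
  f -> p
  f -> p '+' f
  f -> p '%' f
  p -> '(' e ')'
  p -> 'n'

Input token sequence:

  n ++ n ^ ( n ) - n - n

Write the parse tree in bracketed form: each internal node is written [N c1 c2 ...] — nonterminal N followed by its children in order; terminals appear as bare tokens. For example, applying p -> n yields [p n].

[e [t [t [t [f [p n]]] ++ [f [p n]]] ^ [f [p ( [e [t [f [p n]]]] )]]] - [e [t [f [p n]]] - [e [t [f [p n]]]]]]

e
t - e
t ^ f - e
t ++ f ^ f - e
f ++ f ^ f - e
p ++ f ^ f - e
n ++ f ^ f - e
n ++ p ^ f - e
n ++ n ^ f - e
n ++ n ^ p - e
n ++ n ^ ( e ) - e
n ++ n ^ ( t ) - e
n ++ n ^ ( f ) - e
n ++ n ^ ( p ) - e
n ++ n ^ ( n ) - e
n ++ n ^ ( n ) - t - e
n ++ n ^ ( n ) - f - e
n ++ n ^ ( n ) - p - e
n ++ n ^ ( n ) - n - e
n ++ n ^ ( n ) - n - t
n ++ n ^ ( n ) - n - f
n ++ n ^ ( n ) - n - p
n ++ n ^ ( n ) - n - n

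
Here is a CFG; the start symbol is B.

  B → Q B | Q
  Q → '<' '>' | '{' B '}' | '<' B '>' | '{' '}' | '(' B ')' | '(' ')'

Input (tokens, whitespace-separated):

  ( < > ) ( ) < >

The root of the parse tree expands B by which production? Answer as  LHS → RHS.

[B [Q ( [B [Q < >]] )] [B [Q ( )] [B [Q < >]]]]

B → Q B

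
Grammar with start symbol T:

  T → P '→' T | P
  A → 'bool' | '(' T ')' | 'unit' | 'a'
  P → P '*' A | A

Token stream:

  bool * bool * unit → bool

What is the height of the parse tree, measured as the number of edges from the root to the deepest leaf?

5

[T [P [P [P [A bool]] * [A bool]] * [A unit]] → [T [P [A bool]]]]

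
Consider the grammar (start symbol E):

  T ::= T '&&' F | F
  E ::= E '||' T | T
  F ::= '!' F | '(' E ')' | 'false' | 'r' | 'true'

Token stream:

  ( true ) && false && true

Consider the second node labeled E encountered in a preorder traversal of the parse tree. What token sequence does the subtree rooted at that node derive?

[E [T [T [T [F ( [E [T [F true]]] )]] && [F false]] && [F true]]]

true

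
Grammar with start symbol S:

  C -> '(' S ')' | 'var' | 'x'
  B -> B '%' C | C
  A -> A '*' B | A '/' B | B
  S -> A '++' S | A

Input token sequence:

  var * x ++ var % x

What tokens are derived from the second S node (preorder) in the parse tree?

[S [A [A [B [C var]]] * [B [C x]]] ++ [S [A [B [B [C var]] % [C x]]]]]

var % x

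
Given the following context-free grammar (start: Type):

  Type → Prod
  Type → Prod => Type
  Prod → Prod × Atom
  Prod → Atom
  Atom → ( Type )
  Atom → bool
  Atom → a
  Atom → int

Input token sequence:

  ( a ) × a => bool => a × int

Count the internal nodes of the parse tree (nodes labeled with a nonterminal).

16

[Type [Prod [Prod [Atom ( [Type [Prod [Atom a]]] )]] × [Atom a]] => [Type [Prod [Atom bool]] => [Type [Prod [Prod [Atom a]] × [Atom int]]]]]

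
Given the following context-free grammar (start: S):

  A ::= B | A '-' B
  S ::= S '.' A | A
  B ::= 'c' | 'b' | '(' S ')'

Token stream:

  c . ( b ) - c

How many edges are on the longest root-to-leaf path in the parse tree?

[S [S [A [B c]]] . [A [A [B ( [S [A [B b]]] )]] - [B c]]]

7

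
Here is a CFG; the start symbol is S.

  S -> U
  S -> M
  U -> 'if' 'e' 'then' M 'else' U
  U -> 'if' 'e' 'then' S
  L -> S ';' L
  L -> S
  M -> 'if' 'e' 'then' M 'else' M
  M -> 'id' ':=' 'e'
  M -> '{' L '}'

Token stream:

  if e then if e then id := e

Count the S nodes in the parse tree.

[S [U if e then [S [U if e then [S [M id := e]]]]]]

3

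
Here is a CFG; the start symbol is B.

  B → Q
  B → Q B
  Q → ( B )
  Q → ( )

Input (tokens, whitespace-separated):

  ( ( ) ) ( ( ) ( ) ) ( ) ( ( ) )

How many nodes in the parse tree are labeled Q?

8

[B [Q ( [B [Q ( )]] )] [B [Q ( [B [Q ( )] [B [Q ( )]]] )] [B [Q ( )] [B [Q ( [B [Q ( )]] )]]]]]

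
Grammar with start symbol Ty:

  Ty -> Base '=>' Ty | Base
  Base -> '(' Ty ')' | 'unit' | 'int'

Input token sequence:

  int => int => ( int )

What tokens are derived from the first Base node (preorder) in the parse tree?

int

[Ty [Base int] => [Ty [Base int] => [Ty [Base ( [Ty [Base int]] )]]]]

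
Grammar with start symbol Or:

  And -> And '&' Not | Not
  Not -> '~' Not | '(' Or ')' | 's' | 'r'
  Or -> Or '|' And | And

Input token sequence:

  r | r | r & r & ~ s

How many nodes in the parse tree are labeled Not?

[Or [Or [Or [And [Not r]]] | [And [Not r]]] | [And [And [And [Not r]] & [Not r]] & [Not ~ [Not s]]]]

6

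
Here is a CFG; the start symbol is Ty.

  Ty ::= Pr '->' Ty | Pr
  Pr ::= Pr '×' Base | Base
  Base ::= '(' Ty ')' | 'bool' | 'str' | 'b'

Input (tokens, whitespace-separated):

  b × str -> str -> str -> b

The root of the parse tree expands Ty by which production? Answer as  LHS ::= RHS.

Ty ::= Pr '->' Ty

[Ty [Pr [Pr [Base b]] × [Base str]] -> [Ty [Pr [Base str]] -> [Ty [Pr [Base str]] -> [Ty [Pr [Base b]]]]]]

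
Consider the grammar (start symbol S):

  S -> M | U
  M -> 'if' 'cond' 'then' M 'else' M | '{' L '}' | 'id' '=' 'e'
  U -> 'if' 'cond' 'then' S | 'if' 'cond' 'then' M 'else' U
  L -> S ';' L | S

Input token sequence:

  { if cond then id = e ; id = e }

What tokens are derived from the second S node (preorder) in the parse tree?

if cond then id = e

[S [M { [L [S [U if cond then [S [M id = e]]]] ; [L [S [M id = e]]]] }]]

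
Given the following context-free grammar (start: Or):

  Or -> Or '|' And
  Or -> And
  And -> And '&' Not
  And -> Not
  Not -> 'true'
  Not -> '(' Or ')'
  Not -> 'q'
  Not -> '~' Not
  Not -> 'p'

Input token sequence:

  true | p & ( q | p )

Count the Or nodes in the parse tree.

4

[Or [Or [And [Not true]]] | [And [And [Not p]] & [Not ( [Or [Or [And [Not q]]] | [And [Not p]]] )]]]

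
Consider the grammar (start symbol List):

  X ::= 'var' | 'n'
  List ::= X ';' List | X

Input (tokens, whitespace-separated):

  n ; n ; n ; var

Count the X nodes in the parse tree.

4

[List [X n] ; [List [X n] ; [List [X n] ; [List [X var]]]]]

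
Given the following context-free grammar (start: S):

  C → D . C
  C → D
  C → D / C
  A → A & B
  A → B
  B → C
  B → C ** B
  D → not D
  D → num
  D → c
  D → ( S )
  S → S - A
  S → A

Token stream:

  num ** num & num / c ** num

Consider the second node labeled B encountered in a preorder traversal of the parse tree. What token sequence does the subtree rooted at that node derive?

[S [A [A [B [C [D num]] ** [B [C [D num]]]]] & [B [C [D num] / [C [D c]]] ** [B [C [D num]]]]]]

num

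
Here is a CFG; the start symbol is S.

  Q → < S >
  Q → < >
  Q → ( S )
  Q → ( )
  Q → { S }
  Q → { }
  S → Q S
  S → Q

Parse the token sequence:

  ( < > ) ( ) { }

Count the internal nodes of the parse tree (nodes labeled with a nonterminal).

8

[S [Q ( [S [Q < >]] )] [S [Q ( )] [S [Q { }]]]]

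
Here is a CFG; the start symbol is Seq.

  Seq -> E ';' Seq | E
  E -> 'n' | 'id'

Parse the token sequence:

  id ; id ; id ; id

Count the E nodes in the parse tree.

4

[Seq [E id] ; [Seq [E id] ; [Seq [E id] ; [Seq [E id]]]]]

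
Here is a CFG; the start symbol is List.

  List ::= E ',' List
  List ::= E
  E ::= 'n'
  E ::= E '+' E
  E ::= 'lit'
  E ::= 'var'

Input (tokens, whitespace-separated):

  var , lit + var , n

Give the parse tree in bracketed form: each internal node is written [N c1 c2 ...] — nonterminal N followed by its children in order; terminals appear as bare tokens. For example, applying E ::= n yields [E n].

[List [E var] , [List [E [E lit] + [E var]] , [List [E n]]]]

List
E , List
var , List
var , E , List
var , E + E , List
var , lit + E , List
var , lit + var , List
var , lit + var , E
var , lit + var , n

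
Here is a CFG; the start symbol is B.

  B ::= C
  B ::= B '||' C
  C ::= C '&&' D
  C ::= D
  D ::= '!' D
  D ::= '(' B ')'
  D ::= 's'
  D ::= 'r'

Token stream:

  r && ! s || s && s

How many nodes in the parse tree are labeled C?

[B [B [C [C [D r]] && [D ! [D s]]]] || [C [C [D s]] && [D s]]]

4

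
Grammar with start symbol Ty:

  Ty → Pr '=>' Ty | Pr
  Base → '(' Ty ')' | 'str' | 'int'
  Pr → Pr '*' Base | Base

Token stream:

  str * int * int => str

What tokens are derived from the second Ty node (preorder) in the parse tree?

[Ty [Pr [Pr [Pr [Base str]] * [Base int]] * [Base int]] => [Ty [Pr [Base str]]]]

str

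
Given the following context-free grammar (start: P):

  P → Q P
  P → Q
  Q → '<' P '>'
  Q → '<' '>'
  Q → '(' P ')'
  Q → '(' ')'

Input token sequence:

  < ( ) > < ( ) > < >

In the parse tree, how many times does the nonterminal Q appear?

[P [Q < [P [Q ( )]] >] [P [Q < [P [Q ( )]] >] [P [Q < >]]]]

5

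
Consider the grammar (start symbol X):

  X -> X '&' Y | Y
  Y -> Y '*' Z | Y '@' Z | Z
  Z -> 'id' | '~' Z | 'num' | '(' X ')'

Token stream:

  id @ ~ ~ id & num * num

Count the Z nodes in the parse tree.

6

[X [X [Y [Y [Z id]] @ [Z ~ [Z ~ [Z id]]]]] & [Y [Y [Z num]] * [Z num]]]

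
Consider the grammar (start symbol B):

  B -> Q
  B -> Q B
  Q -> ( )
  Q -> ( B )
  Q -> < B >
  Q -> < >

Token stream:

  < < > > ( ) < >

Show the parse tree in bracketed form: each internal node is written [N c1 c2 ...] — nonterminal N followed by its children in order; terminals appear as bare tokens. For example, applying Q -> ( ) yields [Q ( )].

[B [Q < [B [Q < >]] >] [B [Q ( )] [B [Q < >]]]]

B
Q B
< B > B
< Q > B
< < > > B
< < > > Q B
< < > > ( ) B
< < > > ( ) Q
< < > > ( ) < >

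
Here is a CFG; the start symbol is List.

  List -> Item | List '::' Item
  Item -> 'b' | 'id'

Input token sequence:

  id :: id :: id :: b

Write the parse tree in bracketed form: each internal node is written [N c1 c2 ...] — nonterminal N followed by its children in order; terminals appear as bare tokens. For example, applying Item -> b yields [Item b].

[List [List [List [List [Item id]] :: [Item id]] :: [Item id]] :: [Item b]]

List
List :: Item
List :: Item :: Item
List :: Item :: Item :: Item
Item :: Item :: Item :: Item
id :: Item :: Item :: Item
id :: id :: Item :: Item
id :: id :: id :: Item
id :: id :: id :: b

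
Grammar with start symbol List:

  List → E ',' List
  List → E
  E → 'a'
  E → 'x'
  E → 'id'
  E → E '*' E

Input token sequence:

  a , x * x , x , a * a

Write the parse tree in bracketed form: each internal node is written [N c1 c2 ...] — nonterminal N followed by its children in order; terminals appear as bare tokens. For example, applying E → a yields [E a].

List
E , List
a , List
a , E , List
a , E * E , List
a , x * E , List
a , x * x , List
a , x * x , E , List
a , x * x , x , List
a , x * x , x , E
a , x * x , x , E * E
a , x * x , x , a * E
a , x * x , x , a * a

[List [E a] , [List [E [E x] * [E x]] , [List [E x] , [List [E [E a] * [E a]]]]]]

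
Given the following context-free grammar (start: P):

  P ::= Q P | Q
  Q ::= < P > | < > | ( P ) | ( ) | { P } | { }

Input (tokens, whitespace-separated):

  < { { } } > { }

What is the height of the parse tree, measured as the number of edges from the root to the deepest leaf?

[P [Q < [P [Q { [P [Q { }]] }]] >] [P [Q { }]]]

6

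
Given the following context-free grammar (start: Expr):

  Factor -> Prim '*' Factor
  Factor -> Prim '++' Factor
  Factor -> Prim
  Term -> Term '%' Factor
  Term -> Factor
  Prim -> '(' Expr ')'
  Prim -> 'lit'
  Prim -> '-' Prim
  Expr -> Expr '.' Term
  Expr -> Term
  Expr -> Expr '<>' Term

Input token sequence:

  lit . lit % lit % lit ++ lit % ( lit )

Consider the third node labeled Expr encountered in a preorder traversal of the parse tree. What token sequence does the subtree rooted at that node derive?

lit

[Expr [Expr [Term [Factor [Prim lit]]]] . [Term [Term [Term [Term [Factor [Prim lit]]] % [Factor [Prim lit]]] % [Factor [Prim lit] ++ [Factor [Prim lit]]]] % [Factor [Prim ( [Expr [Term [Factor [Prim lit]]]] )]]]]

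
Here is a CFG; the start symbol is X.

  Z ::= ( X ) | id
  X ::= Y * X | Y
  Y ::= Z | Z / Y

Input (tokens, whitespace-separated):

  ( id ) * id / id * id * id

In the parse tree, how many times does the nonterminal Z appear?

6

[X [Y [Z ( [X [Y [Z id]]] )]] * [X [Y [Z id] / [Y [Z id]]] * [X [Y [Z id]] * [X [Y [Z id]]]]]]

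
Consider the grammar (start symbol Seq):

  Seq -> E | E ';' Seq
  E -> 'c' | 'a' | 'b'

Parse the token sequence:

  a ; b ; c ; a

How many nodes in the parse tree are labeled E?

4

[Seq [E a] ; [Seq [E b] ; [Seq [E c] ; [Seq [E a]]]]]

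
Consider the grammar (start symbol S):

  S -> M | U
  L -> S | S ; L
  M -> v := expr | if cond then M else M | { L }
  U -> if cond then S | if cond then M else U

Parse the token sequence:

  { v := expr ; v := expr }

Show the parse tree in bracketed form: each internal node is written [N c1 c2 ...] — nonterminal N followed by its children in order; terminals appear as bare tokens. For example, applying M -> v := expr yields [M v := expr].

[S [M { [L [S [M v := expr]] ; [L [S [M v := expr]]]] }]]

S
M
{ L }
{ S ; L }
{ M ; L }
{ v := expr ; L }
{ v := expr ; S }
{ v := expr ; M }
{ v := expr ; v := expr }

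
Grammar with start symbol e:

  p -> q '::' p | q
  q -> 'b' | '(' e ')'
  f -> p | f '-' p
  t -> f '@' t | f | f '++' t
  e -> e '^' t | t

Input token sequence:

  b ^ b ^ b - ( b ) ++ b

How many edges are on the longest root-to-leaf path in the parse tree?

10

[e [e [e [t [f [p [q b]]]]] ^ [t [f [p [q b]]]]] ^ [t [f [f [p [q b]]] - [p [q ( [e [t [f [p [q b]]]]] )]]] ++ [t [f [p [q b]]]]]]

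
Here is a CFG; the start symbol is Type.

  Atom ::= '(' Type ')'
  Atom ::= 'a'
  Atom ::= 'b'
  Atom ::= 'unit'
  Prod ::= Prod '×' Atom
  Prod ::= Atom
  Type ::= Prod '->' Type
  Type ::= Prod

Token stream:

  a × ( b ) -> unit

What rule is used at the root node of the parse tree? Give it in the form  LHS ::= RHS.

[Type [Prod [Prod [Atom a]] × [Atom ( [Type [Prod [Atom b]]] )]] -> [Type [Prod [Atom unit]]]]

Type ::= Prod '->' Type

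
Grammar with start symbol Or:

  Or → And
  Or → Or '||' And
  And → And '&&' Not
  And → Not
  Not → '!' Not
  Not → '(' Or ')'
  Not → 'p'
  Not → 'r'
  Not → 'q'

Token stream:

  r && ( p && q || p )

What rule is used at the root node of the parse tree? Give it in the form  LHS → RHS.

[Or [And [And [Not r]] && [Not ( [Or [Or [And [And [Not p]] && [Not q]]] || [And [Not p]]] )]]]

Or → And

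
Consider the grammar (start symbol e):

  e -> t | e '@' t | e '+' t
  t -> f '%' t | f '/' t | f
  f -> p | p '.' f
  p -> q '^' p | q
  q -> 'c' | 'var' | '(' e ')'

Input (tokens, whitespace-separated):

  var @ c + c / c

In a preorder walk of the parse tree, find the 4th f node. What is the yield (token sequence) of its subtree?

[e [e [e [t [f [p [q var]]]]] @ [t [f [p [q c]]]]] + [t [f [p [q c]]] / [t [f [p [q c]]]]]]

c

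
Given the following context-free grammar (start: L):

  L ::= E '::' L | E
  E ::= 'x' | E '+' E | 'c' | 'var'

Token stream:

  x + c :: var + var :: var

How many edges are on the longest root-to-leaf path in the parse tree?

[L [E [E x] + [E c]] :: [L [E [E var] + [E var]] :: [L [E var]]]]

4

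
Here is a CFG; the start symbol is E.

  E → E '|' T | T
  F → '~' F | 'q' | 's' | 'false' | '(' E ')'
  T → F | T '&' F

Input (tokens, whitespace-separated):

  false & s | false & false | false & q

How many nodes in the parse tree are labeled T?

6

[E [E [E [T [T [F false]] & [F s]]] | [T [T [F false]] & [F false]]] | [T [T [F false]] & [F q]]]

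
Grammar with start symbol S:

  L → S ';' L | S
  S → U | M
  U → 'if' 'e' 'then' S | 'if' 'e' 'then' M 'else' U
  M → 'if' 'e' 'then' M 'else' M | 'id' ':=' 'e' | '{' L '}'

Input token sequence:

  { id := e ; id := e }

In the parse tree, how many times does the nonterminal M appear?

3

[S [M { [L [S [M id := e]] ; [L [S [M id := e]]]] }]]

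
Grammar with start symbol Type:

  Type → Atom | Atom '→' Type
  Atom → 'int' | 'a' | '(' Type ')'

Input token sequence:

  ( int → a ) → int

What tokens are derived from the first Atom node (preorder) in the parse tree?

[Type [Atom ( [Type [Atom int] → [Type [Atom a]]] )] → [Type [Atom int]]]

( int → a )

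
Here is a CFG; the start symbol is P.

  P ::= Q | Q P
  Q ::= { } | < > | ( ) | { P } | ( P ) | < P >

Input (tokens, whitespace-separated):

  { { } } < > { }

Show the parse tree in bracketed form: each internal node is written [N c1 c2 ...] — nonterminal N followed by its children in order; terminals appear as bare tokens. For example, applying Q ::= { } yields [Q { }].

[P [Q { [P [Q { }]] }] [P [Q < >] [P [Q { }]]]]

P
Q P
{ P } P
{ Q } P
{ { } } P
{ { } } Q P
{ { } } < > P
{ { } } < > Q
{ { } } < > { }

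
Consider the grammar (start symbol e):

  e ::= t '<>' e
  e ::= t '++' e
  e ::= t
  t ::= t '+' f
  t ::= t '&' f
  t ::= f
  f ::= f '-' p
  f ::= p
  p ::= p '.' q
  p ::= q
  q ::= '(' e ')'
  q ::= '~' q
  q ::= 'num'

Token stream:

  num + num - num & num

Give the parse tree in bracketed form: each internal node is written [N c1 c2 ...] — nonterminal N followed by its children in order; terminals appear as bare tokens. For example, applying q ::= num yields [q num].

[e [t [t [t [f [p [q num]]]] + [f [f [p [q num]]] - [p [q num]]]] & [f [p [q num]]]]]

e
t
t & f
t + f & f
f + f & f
p + f & f
q + f & f
num + f & f
num + f - p & f
num + p - p & f
num + q - p & f
num + num - p & f
num + num - q & f
num + num - num & f
num + num - num & p
num + num - num & q
num + num - num & num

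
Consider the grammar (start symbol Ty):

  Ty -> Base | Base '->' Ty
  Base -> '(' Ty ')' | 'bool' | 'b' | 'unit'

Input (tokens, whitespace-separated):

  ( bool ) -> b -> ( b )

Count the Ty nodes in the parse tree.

5

[Ty [Base ( [Ty [Base bool]] )] -> [Ty [Base b] -> [Ty [Base ( [Ty [Base b]] )]]]]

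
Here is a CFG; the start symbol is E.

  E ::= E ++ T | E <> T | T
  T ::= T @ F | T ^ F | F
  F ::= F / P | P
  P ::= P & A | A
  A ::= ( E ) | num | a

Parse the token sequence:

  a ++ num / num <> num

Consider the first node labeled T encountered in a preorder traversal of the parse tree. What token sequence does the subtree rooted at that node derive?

[E [E [E [T [F [P [A a]]]]] ++ [T [F [F [P [A num]]] / [P [A num]]]]] <> [T [F [P [A num]]]]]

a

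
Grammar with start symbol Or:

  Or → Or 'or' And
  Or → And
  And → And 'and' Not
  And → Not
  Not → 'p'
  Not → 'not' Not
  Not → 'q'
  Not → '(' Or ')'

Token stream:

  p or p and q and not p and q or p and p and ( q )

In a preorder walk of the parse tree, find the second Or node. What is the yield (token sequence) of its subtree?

p or p and q and not p and q

[Or [Or [Or [And [Not p]]] or [And [And [And [And [Not p]] and [Not q]] and [Not not [Not p]]] and [Not q]]] or [And [And [And [Not p]] and [Not p]] and [Not ( [Or [And [Not q]]] )]]]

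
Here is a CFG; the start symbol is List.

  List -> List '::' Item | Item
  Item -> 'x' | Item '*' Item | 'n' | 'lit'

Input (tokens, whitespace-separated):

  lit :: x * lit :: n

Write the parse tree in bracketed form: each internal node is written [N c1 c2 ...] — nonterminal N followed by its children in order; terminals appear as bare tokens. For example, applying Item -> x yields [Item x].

[List [List [List [Item lit]] :: [Item [Item x] * [Item lit]]] :: [Item n]]

List
List :: Item
List :: Item :: Item
Item :: Item :: Item
lit :: Item :: Item
lit :: Item * Item :: Item
lit :: x * Item :: Item
lit :: x * lit :: Item
lit :: x * lit :: n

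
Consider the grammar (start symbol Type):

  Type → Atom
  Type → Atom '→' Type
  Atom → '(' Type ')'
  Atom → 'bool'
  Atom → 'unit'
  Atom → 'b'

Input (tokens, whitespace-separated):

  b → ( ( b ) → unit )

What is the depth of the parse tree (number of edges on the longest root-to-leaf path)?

7

[Type [Atom b] → [Type [Atom ( [Type [Atom ( [Type [Atom b]] )] → [Type [Atom unit]]] )]]]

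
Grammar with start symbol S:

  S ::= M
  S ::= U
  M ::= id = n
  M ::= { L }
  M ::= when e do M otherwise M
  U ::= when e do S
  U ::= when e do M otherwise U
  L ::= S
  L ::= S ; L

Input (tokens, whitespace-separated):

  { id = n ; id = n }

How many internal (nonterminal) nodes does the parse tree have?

[S [M { [L [S [M id = n]] ; [L [S [M id = n]]]] }]]

8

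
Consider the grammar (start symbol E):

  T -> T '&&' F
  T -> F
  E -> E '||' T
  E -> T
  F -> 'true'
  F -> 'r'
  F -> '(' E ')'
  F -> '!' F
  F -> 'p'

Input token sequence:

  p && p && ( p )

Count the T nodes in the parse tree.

[E [T [T [T [F p]] && [F p]] && [F ( [E [T [F p]]] )]]]

4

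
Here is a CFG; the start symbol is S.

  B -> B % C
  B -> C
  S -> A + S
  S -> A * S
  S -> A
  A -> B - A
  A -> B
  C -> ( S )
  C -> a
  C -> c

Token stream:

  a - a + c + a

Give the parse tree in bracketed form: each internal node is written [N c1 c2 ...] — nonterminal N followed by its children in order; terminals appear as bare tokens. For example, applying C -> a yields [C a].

S
A + S
B - A + S
C - A + S
a - A + S
a - B + S
a - C + S
a - a + S
a - a + A + S
a - a + B + S
a - a + C + S
a - a + c + S
a - a + c + A
a - a + c + B
a - a + c + C
a - a + c + a

[S [A [B [C a]] - [A [B [C a]]]] + [S [A [B [C c]]] + [S [A [B [C a]]]]]]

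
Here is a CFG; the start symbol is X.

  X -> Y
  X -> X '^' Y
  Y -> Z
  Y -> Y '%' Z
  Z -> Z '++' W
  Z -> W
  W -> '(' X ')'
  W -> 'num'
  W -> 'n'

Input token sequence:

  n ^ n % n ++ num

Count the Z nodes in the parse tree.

[X [X [Y [Z [W n]]]] ^ [Y [Y [Z [W n]]] % [Z [Z [W n]] ++ [W num]]]]

4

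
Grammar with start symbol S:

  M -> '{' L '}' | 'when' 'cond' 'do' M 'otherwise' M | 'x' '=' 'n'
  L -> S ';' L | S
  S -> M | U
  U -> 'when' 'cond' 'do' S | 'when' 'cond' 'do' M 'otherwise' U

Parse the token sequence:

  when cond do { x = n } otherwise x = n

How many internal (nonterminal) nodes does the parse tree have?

[S [M when cond do [M { [L [S [M x = n]]] }] otherwise [M x = n]]]

7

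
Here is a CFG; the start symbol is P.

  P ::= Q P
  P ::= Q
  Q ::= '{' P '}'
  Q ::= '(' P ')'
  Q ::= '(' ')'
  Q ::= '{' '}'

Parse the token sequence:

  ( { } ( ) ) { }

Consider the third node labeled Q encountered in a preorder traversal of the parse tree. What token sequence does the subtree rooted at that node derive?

[P [Q ( [P [Q { }] [P [Q ( )]]] )] [P [Q { }]]]

( )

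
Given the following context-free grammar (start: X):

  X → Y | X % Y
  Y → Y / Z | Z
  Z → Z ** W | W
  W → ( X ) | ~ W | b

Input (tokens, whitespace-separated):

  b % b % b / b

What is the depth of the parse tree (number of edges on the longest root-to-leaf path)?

[X [X [X [Y [Z [W b]]]] % [Y [Z [W b]]]] % [Y [Y [Z [W b]]] / [Z [W b]]]]

6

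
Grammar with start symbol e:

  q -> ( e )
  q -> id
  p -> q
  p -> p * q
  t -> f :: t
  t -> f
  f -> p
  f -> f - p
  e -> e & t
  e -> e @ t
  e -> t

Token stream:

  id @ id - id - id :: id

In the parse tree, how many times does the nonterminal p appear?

5

[e [e [t [f [p [q id]]]]] @ [t [f [f [f [p [q id]]] - [p [q id]]] - [p [q id]]] :: [t [f [p [q id]]]]]]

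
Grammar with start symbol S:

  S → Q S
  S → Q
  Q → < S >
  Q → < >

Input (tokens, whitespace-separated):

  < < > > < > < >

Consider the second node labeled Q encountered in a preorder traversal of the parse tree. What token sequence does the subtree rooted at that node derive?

[S [Q < [S [Q < >]] >] [S [Q < >] [S [Q < >]]]]

< >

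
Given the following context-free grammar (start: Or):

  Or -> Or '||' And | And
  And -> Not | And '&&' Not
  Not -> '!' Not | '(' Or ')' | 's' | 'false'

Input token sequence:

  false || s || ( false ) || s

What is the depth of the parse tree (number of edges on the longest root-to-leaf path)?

7

[Or [Or [Or [Or [And [Not false]]] || [And [Not s]]] || [And [Not ( [Or [And [Not false]]] )]]] || [And [Not s]]]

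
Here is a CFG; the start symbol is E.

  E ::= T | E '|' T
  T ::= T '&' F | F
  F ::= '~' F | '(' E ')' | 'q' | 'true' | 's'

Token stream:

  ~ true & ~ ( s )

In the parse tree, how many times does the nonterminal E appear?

2

[E [T [T [F ~ [F true]]] & [F ~ [F ( [E [T [F s]]] )]]]]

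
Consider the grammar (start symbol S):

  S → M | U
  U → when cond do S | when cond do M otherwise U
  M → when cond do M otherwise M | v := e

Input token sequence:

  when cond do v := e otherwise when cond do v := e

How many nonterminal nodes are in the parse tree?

[S [U when cond do [M v := e] otherwise [U when cond do [S [M v := e]]]]]

6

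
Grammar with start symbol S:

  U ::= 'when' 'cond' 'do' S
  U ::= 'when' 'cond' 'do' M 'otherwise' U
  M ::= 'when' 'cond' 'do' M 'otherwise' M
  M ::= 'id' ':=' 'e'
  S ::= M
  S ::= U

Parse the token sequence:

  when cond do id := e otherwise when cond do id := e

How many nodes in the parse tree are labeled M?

2

[S [U when cond do [M id := e] otherwise [U when cond do [S [M id := e]]]]]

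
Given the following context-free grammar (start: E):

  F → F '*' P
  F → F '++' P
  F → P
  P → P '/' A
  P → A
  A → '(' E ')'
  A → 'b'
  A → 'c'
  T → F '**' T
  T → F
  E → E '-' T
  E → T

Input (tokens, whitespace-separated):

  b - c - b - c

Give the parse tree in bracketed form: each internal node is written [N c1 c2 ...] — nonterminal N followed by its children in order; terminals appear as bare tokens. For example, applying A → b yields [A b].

E
E - T
E - T - T
E - T - T - T
T - T - T - T
F - T - T - T
P - T - T - T
A - T - T - T
b - T - T - T
b - F - T - T
b - P - T - T
b - A - T - T
b - c - T - T
b - c - F - T
b - c - P - T
b - c - A - T
b - c - b - T
b - c - b - F
b - c - b - P
b - c - b - A
b - c - b - c

[E [E [E [E [T [F [P [A b]]]]] - [T [F [P [A c]]]]] - [T [F [P [A b]]]]] - [T [F [P [A c]]]]]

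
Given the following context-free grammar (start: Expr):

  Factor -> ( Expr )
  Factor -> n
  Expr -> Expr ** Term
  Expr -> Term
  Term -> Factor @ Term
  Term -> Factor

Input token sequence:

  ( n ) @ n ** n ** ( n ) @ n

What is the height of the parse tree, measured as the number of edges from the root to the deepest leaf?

8

[Expr [Expr [Expr [Term [Factor ( [Expr [Term [Factor n]]] )] @ [Term [Factor n]]]] ** [Term [Factor n]]] ** [Term [Factor ( [Expr [Term [Factor n]]] )] @ [Term [Factor n]]]]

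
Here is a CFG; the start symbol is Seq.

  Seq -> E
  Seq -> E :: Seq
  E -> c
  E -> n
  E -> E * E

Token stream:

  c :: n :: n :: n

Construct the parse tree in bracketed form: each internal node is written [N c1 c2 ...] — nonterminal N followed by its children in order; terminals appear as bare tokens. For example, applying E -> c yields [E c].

[Seq [E c] :: [Seq [E n] :: [Seq [E n] :: [Seq [E n]]]]]

Seq
E :: Seq
c :: Seq
c :: E :: Seq
c :: n :: Seq
c :: n :: E :: Seq
c :: n :: n :: Seq
c :: n :: n :: E
c :: n :: n :: n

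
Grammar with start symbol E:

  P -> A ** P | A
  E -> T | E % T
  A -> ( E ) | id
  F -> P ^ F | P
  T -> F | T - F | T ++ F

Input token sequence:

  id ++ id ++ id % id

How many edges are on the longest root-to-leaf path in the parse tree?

8

[E [E [T [T [T [F [P [A id]]]] ++ [F [P [A id]]]] ++ [F [P [A id]]]]] % [T [F [P [A id]]]]]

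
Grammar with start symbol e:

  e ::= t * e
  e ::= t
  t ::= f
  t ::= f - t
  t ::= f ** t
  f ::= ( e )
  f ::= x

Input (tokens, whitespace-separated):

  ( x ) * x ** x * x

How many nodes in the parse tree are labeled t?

[e [t [f ( [e [t [f x]]] )]] * [e [t [f x] ** [t [f x]]] * [e [t [f x]]]]]

5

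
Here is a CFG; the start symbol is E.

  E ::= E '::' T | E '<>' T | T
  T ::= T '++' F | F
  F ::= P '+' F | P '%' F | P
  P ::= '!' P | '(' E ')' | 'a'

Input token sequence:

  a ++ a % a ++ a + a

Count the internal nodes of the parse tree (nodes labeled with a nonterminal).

14

[E [T [T [T [F [P a]]] ++ [F [P a] % [F [P a]]]] ++ [F [P a] + [F [P a]]]]]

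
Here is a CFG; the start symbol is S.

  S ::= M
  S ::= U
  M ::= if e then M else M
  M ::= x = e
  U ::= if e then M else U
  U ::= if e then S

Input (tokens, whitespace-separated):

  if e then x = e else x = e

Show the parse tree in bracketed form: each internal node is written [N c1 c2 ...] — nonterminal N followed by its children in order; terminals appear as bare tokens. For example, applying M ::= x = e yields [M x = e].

[S [M if e then [M x = e] else [M x = e]]]

S
M
if e then M else M
if e then x = e else M
if e then x = e else x = e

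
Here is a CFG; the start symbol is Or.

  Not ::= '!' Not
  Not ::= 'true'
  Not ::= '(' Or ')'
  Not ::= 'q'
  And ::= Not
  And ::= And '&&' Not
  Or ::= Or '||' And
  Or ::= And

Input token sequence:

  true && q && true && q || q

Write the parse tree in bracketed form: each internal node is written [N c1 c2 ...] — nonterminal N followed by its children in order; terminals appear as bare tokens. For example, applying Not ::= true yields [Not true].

[Or [Or [And [And [And [And [Not true]] && [Not q]] && [Not true]] && [Not q]]] || [And [Not q]]]

Or
Or || And
And || And
And && Not || And
And && Not && Not || And
And && Not && Not && Not || And
Not && Not && Not && Not || And
true && Not && Not && Not || And
true && q && Not && Not || And
true && q && true && Not || And
true && q && true && q || And
true && q && true && q || Not
true && q && true && q || q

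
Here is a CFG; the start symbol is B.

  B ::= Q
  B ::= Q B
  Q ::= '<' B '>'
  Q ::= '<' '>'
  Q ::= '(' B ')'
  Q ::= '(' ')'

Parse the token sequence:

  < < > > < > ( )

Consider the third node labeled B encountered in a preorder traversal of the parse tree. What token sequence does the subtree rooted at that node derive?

< > ( )

[B [Q < [B [Q < >]] >] [B [Q < >] [B [Q ( )]]]]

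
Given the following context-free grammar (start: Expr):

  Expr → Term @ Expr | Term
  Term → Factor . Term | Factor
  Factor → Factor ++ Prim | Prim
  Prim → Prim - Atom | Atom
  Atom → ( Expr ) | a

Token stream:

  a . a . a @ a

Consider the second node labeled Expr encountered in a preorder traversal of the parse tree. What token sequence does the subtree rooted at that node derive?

[Expr [Term [Factor [Prim [Atom a]]] . [Term [Factor [Prim [Atom a]]] . [Term [Factor [Prim [Atom a]]]]]] @ [Expr [Term [Factor [Prim [Atom a]]]]]]

a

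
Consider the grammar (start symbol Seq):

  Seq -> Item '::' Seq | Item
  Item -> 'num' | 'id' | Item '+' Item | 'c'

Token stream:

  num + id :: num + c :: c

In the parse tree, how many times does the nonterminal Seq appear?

[Seq [Item [Item num] + [Item id]] :: [Seq [Item [Item num] + [Item c]] :: [Seq [Item c]]]]

3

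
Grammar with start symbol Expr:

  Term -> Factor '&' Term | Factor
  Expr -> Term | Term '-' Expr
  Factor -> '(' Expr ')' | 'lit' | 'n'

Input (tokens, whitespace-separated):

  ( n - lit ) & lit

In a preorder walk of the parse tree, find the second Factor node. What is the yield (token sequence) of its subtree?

[Expr [Term [Factor ( [Expr [Term [Factor n]] - [Expr [Term [Factor lit]]]] )] & [Term [Factor lit]]]]

n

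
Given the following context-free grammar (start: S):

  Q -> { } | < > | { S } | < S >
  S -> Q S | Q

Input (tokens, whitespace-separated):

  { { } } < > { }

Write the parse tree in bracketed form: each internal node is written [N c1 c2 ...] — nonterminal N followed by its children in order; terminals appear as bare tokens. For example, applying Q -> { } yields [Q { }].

[S [Q { [S [Q { }]] }] [S [Q < >] [S [Q { }]]]]

S
Q S
{ S } S
{ Q } S
{ { } } S
{ { } } Q S
{ { } } < > S
{ { } } < > Q
{ { } } < > { }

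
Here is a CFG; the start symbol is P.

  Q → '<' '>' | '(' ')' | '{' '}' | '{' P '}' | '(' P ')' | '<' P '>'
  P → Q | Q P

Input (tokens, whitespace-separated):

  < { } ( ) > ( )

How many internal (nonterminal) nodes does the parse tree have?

[P [Q < [P [Q { }] [P [Q ( )]]] >] [P [Q ( )]]]

8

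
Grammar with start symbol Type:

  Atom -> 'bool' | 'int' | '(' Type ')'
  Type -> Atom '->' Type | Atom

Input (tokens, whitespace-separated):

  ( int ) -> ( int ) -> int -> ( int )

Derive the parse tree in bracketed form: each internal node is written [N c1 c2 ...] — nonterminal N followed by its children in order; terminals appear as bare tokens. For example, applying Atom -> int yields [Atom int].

Type
Atom -> Type
( Type ) -> Type
( Atom ) -> Type
( int ) -> Type
( int ) -> Atom -> Type
( int ) -> ( Type ) -> Type
( int ) -> ( Atom ) -> Type
( int ) -> ( int ) -> Type
( int ) -> ( int ) -> Atom -> Type
( int ) -> ( int ) -> int -> Type
( int ) -> ( int ) -> int -> Atom
( int ) -> ( int ) -> int -> ( Type )
( int ) -> ( int ) -> int -> ( Atom )
( int ) -> ( int ) -> int -> ( int )

[Type [Atom ( [Type [Atom int]] )] -> [Type [Atom ( [Type [Atom int]] )] -> [Type [Atom int] -> [Type [Atom ( [Type [Atom int]] )]]]]]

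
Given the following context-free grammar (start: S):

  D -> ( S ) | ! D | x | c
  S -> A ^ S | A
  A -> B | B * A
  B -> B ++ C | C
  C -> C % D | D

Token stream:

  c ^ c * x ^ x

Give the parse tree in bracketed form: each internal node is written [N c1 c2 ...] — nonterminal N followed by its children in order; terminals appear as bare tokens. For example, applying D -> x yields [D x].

[S [A [B [C [D c]]]] ^ [S [A [B [C [D c]]] * [A [B [C [D x]]]]] ^ [S [A [B [C [D x]]]]]]]

S
A ^ S
B ^ S
C ^ S
D ^ S
c ^ S
c ^ A ^ S
c ^ B * A ^ S
c ^ C * A ^ S
c ^ D * A ^ S
c ^ c * A ^ S
c ^ c * B ^ S
c ^ c * C ^ S
c ^ c * D ^ S
c ^ c * x ^ S
c ^ c * x ^ A
c ^ c * x ^ B
c ^ c * x ^ C
c ^ c * x ^ D
c ^ c * x ^ x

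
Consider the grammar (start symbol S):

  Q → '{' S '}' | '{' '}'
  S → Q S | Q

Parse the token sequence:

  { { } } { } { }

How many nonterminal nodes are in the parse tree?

8

[S [Q { [S [Q { }]] }] [S [Q { }] [S [Q { }]]]]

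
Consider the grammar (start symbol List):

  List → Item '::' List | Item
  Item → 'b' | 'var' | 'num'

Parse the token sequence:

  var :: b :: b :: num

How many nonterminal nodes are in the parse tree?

[List [Item var] :: [List [Item b] :: [List [Item b] :: [List [Item num]]]]]

8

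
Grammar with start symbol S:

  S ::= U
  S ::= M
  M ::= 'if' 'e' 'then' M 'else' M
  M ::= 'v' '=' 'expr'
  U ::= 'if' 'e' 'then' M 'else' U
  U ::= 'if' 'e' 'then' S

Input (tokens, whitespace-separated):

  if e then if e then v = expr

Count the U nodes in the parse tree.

[S [U if e then [S [U if e then [S [M v = expr]]]]]]

2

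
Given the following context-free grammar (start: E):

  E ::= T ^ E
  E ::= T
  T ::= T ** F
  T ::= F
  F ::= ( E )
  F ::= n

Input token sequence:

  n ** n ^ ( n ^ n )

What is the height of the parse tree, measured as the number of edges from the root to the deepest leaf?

8

[E [T [T [F n]] ** [F n]] ^ [E [T [F ( [E [T [F n]] ^ [E [T [F n]]]] )]]]]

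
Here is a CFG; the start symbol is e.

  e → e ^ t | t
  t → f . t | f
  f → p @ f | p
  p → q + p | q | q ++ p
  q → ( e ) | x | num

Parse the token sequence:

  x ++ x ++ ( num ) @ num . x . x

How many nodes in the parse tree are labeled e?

2

[e [t [f [p [q x] ++ [p [q x] ++ [p [q ( [e [t [f [p [q num]]]]] )]]]] @ [f [p [q num]]]] . [t [f [p [q x]]] . [t [f [p [q x]]]]]]]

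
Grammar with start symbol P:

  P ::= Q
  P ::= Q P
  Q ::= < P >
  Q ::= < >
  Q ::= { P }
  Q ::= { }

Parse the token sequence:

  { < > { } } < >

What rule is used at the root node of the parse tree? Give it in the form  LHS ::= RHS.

P ::= Q P

[P [Q { [P [Q < >] [P [Q { }]]] }] [P [Q < >]]]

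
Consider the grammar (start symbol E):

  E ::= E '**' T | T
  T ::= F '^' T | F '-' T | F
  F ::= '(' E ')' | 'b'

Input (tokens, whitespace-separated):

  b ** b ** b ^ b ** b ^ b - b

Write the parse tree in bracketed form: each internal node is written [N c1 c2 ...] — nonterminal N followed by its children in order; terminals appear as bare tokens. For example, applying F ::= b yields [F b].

[E [E [E [E [T [F b]]] ** [T [F b]]] ** [T [F b] ^ [T [F b]]]] ** [T [F b] ^ [T [F b] - [T [F b]]]]]

E
E ** T
E ** T ** T
E ** T ** T ** T
T ** T ** T ** T
F ** T ** T ** T
b ** T ** T ** T
b ** F ** T ** T
b ** b ** T ** T
b ** b ** F ^ T ** T
b ** b ** b ^ T ** T
b ** b ** b ^ F ** T
b ** b ** b ^ b ** T
b ** b ** b ^ b ** F ^ T
b ** b ** b ^ b ** b ^ T
b ** b ** b ^ b ** b ^ F - T
b ** b ** b ^ b ** b ^ b - T
b ** b ** b ^ b ** b ^ b - F
b ** b ** b ^ b ** b ^ b - b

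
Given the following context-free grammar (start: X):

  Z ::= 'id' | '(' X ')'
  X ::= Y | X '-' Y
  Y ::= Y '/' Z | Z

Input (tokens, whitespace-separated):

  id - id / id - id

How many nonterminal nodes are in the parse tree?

[X [X [X [Y [Z id]]] - [Y [Y [Z id]] / [Z id]]] - [Y [Z id]]]

11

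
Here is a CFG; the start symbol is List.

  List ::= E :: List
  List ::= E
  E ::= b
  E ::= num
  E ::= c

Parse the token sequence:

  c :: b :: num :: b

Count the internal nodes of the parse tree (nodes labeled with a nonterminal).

[List [E c] :: [List [E b] :: [List [E num] :: [List [E b]]]]]

8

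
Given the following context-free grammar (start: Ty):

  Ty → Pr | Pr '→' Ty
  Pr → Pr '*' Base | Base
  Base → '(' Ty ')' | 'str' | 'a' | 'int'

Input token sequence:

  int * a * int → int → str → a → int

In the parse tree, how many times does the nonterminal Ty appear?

[Ty [Pr [Pr [Pr [Base int]] * [Base a]] * [Base int]] → [Ty [Pr [Base int]] → [Ty [Pr [Base str]] → [Ty [Pr [Base a]] → [Ty [Pr [Base int]]]]]]]

5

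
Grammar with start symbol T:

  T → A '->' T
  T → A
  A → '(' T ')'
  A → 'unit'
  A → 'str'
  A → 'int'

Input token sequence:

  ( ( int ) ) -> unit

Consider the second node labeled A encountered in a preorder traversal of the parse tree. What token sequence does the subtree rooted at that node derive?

( int )

[T [A ( [T [A ( [T [A int]] )]] )] -> [T [A unit]]]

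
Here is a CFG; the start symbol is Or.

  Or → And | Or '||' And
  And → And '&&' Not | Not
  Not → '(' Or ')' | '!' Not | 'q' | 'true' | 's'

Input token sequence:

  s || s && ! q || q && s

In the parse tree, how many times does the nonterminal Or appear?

3

[Or [Or [Or [And [Not s]]] || [And [And [Not s]] && [Not ! [Not q]]]] || [And [And [Not q]] && [Not s]]]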